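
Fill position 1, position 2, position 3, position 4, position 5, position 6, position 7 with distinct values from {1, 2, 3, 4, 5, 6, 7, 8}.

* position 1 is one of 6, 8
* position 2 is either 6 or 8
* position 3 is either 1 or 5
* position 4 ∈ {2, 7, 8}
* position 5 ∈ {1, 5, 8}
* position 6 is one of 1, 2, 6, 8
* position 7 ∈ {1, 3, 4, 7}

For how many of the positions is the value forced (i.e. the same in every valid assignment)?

The 2 variables position 1 and position 2 are confined to {6, 8}, which locks those values in; drop them from position 4, position 5, position 6.
The 2 variables position 3 and position 5 are confined to {1, 5}, which locks those values in; drop them from position 6, position 7.
position 6 has just one choice, so position 6 = 2. Strike 2 from position 4.
position 4's domain is down to {7}, so position 4 = 7. Eliminate 7 elsewhere: position 7.
Determined: position 4=7, position 6=2. The other positions each still have more than one consistent value. That makes 2.

2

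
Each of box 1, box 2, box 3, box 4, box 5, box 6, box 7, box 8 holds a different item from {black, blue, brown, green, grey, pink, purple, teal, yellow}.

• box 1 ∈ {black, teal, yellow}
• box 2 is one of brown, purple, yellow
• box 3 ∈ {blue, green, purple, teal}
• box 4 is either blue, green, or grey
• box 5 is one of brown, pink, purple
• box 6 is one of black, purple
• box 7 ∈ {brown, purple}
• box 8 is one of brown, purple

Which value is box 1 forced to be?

box 7 and box 8 between them cover only {brown, purple} — a naked pair. Remove those values from box 2, box 3, box 5, box 6.
box 2's domain is down to {yellow}, so box 2 = yellow. Strike yellow from box 1.
That leaves box 5 = pink.
That leaves box 6 = black. Strike black from box 1.
So box 1 = teal.

teal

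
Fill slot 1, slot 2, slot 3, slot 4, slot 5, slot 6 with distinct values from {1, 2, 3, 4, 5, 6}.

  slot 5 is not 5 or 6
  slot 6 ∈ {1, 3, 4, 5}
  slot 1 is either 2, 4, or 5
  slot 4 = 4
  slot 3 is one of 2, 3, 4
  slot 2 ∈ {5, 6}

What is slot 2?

slot 4 has just one choice, so slot 4 = 4. So slot 1, slot 3, slot 5, slot 6 can't be 4.
The 5 still-open variables draw from only 5 values {1, 2, 3, 5, 6}, so each is used; only slot 2 can be 6, hence slot 2 = 6.

6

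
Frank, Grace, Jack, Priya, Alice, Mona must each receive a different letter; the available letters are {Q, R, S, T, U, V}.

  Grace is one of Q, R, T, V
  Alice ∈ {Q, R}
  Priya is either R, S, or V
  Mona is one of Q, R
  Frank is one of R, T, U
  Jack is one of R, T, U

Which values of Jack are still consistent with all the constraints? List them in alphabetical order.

The 6 variables together cover exactly {Q, R, S, T, U, V} — 6 values for 6 variables — and S appears only in Priya's list, so Priya = S.
Among the 5 still-open variables, V fits only Grace (and all 5 values in {Q, R, T, U, V} must be used), so Grace = V.
Alice and Mona share exactly the 2 values {Q, R}; by pigeonhole those values go to them, so strike Q, R from Frank, Jack.
No further eliminations apply; Jack can still be any of T, U.

T, U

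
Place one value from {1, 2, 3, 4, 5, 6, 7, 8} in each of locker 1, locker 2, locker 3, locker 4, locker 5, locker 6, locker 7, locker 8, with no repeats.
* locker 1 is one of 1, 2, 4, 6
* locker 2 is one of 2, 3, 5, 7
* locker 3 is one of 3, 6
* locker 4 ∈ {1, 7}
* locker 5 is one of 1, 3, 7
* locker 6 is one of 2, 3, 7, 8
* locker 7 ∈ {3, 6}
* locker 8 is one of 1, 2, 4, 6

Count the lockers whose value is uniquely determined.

2

Among the 8 variables, 5 fits only locker 2 (and all 8 values in {1, 2, 3, 4, 5, 6, 7, 8} must be used), so locker 2 = 5.
The 7 still-open variables together cover exactly {1, 2, 3, 4, 6, 7, 8} — 7 values for 7 variables — and 8 appears only in locker 6's list, so locker 6 = 8.
locker 3 and locker 7 share exactly the 2 values {3, 6}; by pigeonhole those values go to them, so strike 3, 6 from locker 1, locker 5, locker 8.
locker 4 and locker 5 between them cover only {1, 7} — a naked pair. Remove those values from locker 1, locker 8.
Determined: locker 2=5, locker 6=8. The other lockers each still have more than one consistent value. That makes 2.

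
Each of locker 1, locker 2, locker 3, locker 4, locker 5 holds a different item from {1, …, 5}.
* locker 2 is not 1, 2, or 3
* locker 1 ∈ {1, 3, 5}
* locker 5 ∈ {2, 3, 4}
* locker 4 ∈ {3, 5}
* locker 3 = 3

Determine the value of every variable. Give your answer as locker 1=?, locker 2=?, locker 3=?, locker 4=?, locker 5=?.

locker 3 must be 3 (only option left). So locker 1, locker 4, locker 5 can't be 3.
locker 4 has just one choice, so locker 4 = 5. Eliminate 5 elsewhere: locker 1, locker 2.
locker 1 has just one choice, so locker 1 = 1.
locker 2 must be 4 (only option left). So locker 5 can't be 4.
That leaves locker 5 = 2.

locker 1=1, locker 2=4, locker 3=3, locker 4=5, locker 5=2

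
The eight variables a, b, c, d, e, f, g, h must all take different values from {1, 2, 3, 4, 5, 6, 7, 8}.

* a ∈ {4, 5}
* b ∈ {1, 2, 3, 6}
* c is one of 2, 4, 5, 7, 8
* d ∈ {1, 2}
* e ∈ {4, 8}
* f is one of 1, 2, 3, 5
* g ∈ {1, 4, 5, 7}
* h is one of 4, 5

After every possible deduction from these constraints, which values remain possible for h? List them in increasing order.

The 8 variables draw from only 8 values {1, 2, 3, 4, 5, 6, 7, 8}, so each is used; only b can be 6, hence b = 6.
The 7 still-open variables draw from only 7 values {1, 2, 3, 4, 5, 7, 8}, so each is used; only f can be 3, hence f = 3.
a and h share exactly the 2 values {4, 5}; by pigeonhole those values go to them, so strike 4, 5 from c, e, g.
e's domain is down to {8}, so e = 8. So c can't be 8.
No further eliminations apply; h can still be any of 4, 5.

4, 5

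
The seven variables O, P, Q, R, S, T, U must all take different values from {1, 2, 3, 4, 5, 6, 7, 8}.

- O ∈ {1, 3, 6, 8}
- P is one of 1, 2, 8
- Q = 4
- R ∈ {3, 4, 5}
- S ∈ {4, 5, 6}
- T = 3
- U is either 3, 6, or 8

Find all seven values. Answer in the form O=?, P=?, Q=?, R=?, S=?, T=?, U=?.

Q has just one choice, so Q = 4. Remove 4 from R, S.
T has just one choice, so T = 3. Strike 3 from O, R, U.
R's domain is down to {5}, so R = 5. Remove 5 from S.
S has just one choice, so S = 6. Eliminate 6 elsewhere: O, U.
U has just one choice, so U = 8. Strike 8 from O, P.
That leaves O = 1. Eliminate 1 elsewhere: P.
That leaves P = 2.

O=1, P=2, Q=4, R=5, S=6, T=3, U=8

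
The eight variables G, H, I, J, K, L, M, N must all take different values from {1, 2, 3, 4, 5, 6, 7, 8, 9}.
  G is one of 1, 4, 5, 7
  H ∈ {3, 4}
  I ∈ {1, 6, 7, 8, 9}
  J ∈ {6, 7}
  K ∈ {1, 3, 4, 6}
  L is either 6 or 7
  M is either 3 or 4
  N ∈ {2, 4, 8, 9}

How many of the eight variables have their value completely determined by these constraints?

2

H and M share exactly the 2 values {3, 4}; by pigeonhole those values go to them, so strike 3, 4 from G, K, N.
The 2 variables J and L are confined to {6, 7}, which locks those values in; drop them from G, I, K.
K's domain is down to {1}, so K = 1. So G, I can't be 1.
G has just one choice, so G = 5.
Determined: G=5, K=1. The other variables each still have more than one consistent value. That makes 2.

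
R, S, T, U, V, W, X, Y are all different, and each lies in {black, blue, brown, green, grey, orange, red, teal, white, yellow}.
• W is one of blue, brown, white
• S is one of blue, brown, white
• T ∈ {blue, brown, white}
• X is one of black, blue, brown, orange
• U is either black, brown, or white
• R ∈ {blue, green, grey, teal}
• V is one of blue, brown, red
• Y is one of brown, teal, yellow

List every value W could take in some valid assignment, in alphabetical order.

The 3 variables S, T, W are confined to {blue, brown, white}, which locks those values in; drop them from R, U, V, X, Y.
U has just one choice, so U = black. So X can't be black.
That leaves V = red.
X has just one choice, so X = orange.
No further eliminations apply; W can still be any of blue, brown, white.

blue, brown, white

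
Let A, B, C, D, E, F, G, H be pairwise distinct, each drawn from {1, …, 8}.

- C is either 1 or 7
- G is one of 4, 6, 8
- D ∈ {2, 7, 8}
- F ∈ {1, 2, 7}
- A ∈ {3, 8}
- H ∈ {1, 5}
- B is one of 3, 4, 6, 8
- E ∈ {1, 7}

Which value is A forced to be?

3

The 8 variables draw from only 8 values {1, 2, 3, 4, 5, 6, 7, 8}, so each is used; only H can be 5, hence H = 5.
C and E share exactly the 2 values {1, 7}; by pigeonhole those values go to them, so strike 1, 7 from D, F.
F has just one choice, so F = 2. So D can't be 2.
That leaves D = 8. So A, B, G can't be 8.
So A = 3.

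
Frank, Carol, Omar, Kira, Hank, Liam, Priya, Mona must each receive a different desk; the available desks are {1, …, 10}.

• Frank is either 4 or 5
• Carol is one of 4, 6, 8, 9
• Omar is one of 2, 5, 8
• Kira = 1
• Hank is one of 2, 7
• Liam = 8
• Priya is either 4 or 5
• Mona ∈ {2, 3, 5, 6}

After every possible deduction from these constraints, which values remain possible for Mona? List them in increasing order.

Kira's domain is down to {1}, so Kira = 1.
That leaves Liam = 8. Remove 8 from Carol, Omar.
Frank and Priya share exactly the 2 values {4, 5}; by pigeonhole those values go to them, so strike 4, 5 from Carol, Omar, Mona.
Omar's domain is down to {2}, so Omar = 2. Remove 2 from Hank, Mona.
Hank must be 7 (only option left).
No further eliminations apply; Mona can still be any of 3, 6.

3, 6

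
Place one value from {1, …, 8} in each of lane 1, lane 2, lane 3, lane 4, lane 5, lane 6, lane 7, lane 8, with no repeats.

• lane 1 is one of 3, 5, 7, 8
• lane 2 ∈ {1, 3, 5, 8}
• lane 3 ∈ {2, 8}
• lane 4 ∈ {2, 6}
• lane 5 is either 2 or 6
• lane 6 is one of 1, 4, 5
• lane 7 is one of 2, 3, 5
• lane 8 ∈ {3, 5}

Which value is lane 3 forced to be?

8

The 8 variables draw from only 8 values {1, 2, 3, 4, 5, 6, 7, 8}, so each is used; only lane 6 can be 4, hence lane 6 = 4.
The 7 still-open variables together cover exactly {1, 2, 3, 5, 6, 7, 8} — 7 values for 7 variables — and 1 appears only in lane 2's list, so lane 2 = 1.
The 6 still-open variables together cover exactly {2, 3, 5, 6, 7, 8} — 6 values for 6 variables — and 7 appears only in lane 1's list, so lane 1 = 7.
The 5 still-open variables together cover exactly {2, 3, 5, 6, 8} — 5 values for 5 variables — and 8 appears only in lane 3's list, so lane 3 = 8.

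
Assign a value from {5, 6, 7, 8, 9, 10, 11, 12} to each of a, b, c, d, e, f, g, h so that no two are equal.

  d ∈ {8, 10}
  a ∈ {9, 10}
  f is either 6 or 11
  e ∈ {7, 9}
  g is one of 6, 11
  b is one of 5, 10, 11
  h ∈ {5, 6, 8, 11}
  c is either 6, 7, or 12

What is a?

9

Among the 8 variables, 12 fits only c (and all 8 values in {5, 6, 7, 8, 9, 10, 11, 12} must be used), so c = 12.
The 7 still-open variables together cover exactly {5, 6, 7, 8, 9, 10, 11} — 7 values for 7 variables — and 7 appears only in e's list, so e = 7.
Among the 6 still-open variables, 9 fits only a (and all 6 values in {5, 6, 8, 9, 10, 11} must be used), so a = 9.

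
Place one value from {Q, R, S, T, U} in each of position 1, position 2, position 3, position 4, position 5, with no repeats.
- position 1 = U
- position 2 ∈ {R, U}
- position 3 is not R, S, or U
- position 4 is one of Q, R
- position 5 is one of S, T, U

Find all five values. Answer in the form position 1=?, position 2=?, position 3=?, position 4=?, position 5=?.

position 1 has just one choice, so position 1 = U. Strike U from position 2, position 5.
position 2's domain is down to {R}, so position 2 = R. Remove R from position 4.
That leaves position 4 = Q. Strike Q from position 3.
position 3 has just one choice, so position 3 = T. So position 5 can't be T.
position 5 must be S (only option left).

position 1=U, position 2=R, position 3=T, position 4=Q, position 5=S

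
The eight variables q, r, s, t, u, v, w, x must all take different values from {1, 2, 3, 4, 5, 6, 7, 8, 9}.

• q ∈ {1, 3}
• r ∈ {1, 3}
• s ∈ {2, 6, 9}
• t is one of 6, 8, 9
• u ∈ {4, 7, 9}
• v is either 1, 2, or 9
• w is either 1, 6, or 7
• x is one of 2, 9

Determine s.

Among the 8 variables, 4 fits only u (and all 8 values in {1, 2, 3, 4, 6, 7, 8, 9} must be used), so u = 4.
The 7 still-open variables draw from only 7 values {1, 2, 3, 6, 7, 8, 9}, so each is used; only w can be 7, hence w = 7.
The 6 still-open variables together cover exactly {1, 2, 3, 6, 8, 9} — 6 values for 6 variables — and 8 appears only in t's list, so t = 8.
The 5 still-open variables together cover exactly {1, 2, 3, 6, 9} — 5 values for 5 variables — and 6 appears only in s's list, so s = 6.

6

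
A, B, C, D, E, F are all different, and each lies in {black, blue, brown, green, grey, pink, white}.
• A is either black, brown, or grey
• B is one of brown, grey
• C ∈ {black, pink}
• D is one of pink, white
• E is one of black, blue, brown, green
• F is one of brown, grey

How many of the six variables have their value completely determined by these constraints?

B and F share exactly the 2 values {brown, grey}; by pigeonhole those values go to them, so strike brown, grey from A, E.
A has just one choice, so A = black. So C, E can't be black.
C's domain is down to {pink}, so C = pink. Remove pink from D.
That leaves D = white.
Determined: A=black, C=pink, D=white. The other variables each still have more than one consistent value. That makes 3.

3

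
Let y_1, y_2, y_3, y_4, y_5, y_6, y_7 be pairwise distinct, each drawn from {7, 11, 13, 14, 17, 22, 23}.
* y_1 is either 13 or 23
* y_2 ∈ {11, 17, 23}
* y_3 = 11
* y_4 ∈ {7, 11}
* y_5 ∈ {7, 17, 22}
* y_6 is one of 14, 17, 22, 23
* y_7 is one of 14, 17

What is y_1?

13

y_3 must be 11 (only option left). Remove 11 from y_2, y_4.
That leaves y_4 = 7. Remove 7 from y_5.
The 5 still-open variables together cover exactly {13, 14, 17, 22, 23} — 5 values for 5 variables — and 13 appears only in y_1's list, so y_1 = 13.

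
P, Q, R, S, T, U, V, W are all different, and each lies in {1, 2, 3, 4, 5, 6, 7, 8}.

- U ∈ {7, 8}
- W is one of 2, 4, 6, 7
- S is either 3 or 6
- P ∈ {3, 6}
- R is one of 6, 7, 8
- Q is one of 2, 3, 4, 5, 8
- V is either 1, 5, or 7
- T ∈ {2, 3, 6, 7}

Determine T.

Among the 8 variables, 1 fits only V (and all 8 values in {1, 2, 3, 4, 5, 6, 7, 8} must be used), so V = 1.
The 7 still-open variables together cover exactly {2, 3, 4, 5, 6, 7, 8} — 7 values for 7 variables — and 5 appears only in Q's list, so Q = 5.
The 6 still-open variables draw from only 6 values {2, 3, 4, 6, 7, 8}, so each is used; only W can be 4, hence W = 4.
The 5 still-open variables together cover exactly {2, 3, 6, 7, 8} — 5 values for 5 variables — and 2 appears only in T's list, so T = 2.

2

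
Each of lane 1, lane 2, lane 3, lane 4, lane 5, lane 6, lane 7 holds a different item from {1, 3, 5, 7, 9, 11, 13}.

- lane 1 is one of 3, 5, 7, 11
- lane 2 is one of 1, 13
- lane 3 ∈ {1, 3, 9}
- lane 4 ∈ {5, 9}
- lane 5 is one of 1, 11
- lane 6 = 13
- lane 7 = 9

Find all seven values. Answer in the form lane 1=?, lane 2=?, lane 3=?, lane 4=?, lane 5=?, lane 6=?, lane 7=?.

lane 1=7, lane 2=1, lane 3=3, lane 4=5, lane 5=11, lane 6=13, lane 7=9

lane 6's domain is down to {13}, so lane 6 = 13. Remove 13 from lane 2.
lane 7 must be 9 (only option left). Eliminate 9 elsewhere: lane 3, lane 4.
That leaves lane 2 = 1. Eliminate 1 elsewhere: lane 3, lane 5.
lane 3 has just one choice, so lane 3 = 3. Eliminate 3 elsewhere: lane 1.
lane 4 has just one choice, so lane 4 = 5. Remove 5 from lane 1.
lane 5's domain is down to {11}, so lane 5 = 11. So lane 1 can't be 11.
lane 1 has just one choice, so lane 1 = 7.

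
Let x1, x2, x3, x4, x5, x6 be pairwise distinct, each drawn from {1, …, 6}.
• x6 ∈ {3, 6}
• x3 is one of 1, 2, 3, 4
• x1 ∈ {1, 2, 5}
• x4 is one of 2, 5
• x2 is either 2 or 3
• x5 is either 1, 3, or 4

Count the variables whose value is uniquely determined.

The 6 variables draw from only 6 values {1, 2, 3, 4, 5, 6}, so each is used; only x6 can be 6, hence x6 = 6.
Determined: x6=6. The other variables each still have more than one consistent value. That makes 1.

1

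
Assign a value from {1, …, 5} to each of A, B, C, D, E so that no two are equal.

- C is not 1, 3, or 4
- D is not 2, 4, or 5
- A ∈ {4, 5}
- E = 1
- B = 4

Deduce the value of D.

3

B has just one choice, so B = 4. Eliminate 4 elsewhere: A.
That leaves E = 1. Strike 1 from D.
So D = 3.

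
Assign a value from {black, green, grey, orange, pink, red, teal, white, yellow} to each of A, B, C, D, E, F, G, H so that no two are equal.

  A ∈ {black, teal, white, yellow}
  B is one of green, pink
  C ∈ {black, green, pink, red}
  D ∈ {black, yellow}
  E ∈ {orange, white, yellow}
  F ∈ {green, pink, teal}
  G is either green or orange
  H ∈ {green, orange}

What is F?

teal

The 8 variables together cover exactly {black, green, orange, pink, red, teal, white, yellow} — 8 values for 8 variables — and red appears only in C's list, so C = red.
G and H between them cover only {green, orange} — a naked pair. Remove those values from B, E, F.
B has just one choice, so B = pink. So F can't be pink.
So F = teal.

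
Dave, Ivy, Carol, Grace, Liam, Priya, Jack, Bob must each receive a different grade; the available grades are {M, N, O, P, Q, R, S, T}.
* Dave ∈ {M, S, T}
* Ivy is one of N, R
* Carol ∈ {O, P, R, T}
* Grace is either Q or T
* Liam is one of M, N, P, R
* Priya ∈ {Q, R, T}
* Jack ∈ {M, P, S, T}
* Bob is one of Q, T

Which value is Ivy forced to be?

The 8 variables draw from only 8 values {M, N, O, P, Q, R, S, T}, so each is used; only Carol can be O, hence Carol = O.
Grace and Bob between them cover only {Q, T} — a naked pair. Remove those values from Dave, Priya, Jack.
Priya has just one choice, so Priya = R. So Ivy, Liam can't be R.
So Ivy = N.

N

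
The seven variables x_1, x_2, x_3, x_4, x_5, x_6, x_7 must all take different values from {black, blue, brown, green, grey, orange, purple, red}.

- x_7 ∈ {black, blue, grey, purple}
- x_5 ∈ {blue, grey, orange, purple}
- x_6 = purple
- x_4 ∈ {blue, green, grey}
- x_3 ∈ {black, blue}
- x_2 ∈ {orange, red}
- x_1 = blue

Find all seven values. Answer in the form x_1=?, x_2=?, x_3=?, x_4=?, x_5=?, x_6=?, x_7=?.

x_1=blue, x_2=red, x_3=black, x_4=green, x_5=orange, x_6=purple, x_7=grey

x_1 has just one choice, so x_1 = blue. Remove blue from x_3, x_4, x_5, x_7.
x_3 must be black (only option left). Eliminate black elsewhere: x_7.
x_6 must be purple (only option left). Remove purple from x_5, x_7.
x_7 must be grey (only option left). Remove grey from x_4, x_5.
x_4 has just one choice, so x_4 = green.
x_5 must be orange (only option left). Remove orange from x_2.
x_2 must be red (only option left).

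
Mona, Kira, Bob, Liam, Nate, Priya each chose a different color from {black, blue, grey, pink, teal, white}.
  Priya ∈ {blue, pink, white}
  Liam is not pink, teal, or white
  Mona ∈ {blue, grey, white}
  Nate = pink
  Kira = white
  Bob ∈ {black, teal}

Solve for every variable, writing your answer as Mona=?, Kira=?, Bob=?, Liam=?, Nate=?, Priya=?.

Kira must be white (only option left). Eliminate white elsewhere: Mona, Priya.
Nate must be pink (only option left). So Priya can't be pink.
That leaves Priya = blue. So Mona, Liam can't be blue.
That leaves Mona = grey. So Liam can't be grey.
Liam has just one choice, so Liam = black. Eliminate black elsewhere: Bob.
Bob must be teal (only option left).

Mona=grey, Kira=white, Bob=teal, Liam=black, Nate=pink, Priya=blue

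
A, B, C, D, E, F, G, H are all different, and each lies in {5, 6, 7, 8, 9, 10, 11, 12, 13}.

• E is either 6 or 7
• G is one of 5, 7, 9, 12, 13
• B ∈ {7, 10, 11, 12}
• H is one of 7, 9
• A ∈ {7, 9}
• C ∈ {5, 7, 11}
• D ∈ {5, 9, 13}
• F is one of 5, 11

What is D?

The 8 variables together cover exactly {5, 6, 7, 9, 10, 11, 12, 13} — 8 values for 8 variables — and 6 appears only in E's list, so E = 6.
The 7 still-open variables together cover exactly {5, 7, 9, 10, 11, 12, 13} — 7 values for 7 variables — and 10 appears only in B's list, so B = 10.
Among the 6 still-open variables, 12 fits only G (and all 6 values in {5, 7, 9, 11, 12, 13} must be used), so G = 12.
The 5 still-open variables draw from only 5 values {5, 7, 9, 11, 13}, so each is used; only D can be 13, hence D = 13.

13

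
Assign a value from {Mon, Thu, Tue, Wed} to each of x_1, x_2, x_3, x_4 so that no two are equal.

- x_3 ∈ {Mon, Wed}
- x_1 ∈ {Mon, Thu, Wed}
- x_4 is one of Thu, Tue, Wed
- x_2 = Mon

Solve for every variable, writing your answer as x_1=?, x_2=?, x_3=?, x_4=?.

x_1=Thu, x_2=Mon, x_3=Wed, x_4=Tue

x_2's domain is down to {Mon}, so x_2 = Mon. So x_1, x_3 can't be Mon.
That leaves x_3 = Wed. Remove Wed from x_1, x_4.
That leaves x_1 = Thu. Strike Thu from x_4.
x_4's domain is down to {Tue}, so x_4 = Tue.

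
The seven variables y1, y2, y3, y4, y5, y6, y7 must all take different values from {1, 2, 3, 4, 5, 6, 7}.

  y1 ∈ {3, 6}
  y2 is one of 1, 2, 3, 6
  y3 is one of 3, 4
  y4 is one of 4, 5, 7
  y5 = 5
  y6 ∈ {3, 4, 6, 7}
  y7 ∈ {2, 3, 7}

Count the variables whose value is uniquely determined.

y5 must be 5 (only option left). Eliminate 5 elsewhere: y4.
The 6 still-open variables draw from only 6 values {1, 2, 3, 4, 6, 7}, so each is used; only y2 can be 1, hence y2 = 1.
Among the 5 still-open variables, 2 fits only y7 (and all 5 values in {2, 3, 4, 6, 7} must be used), so y7 = 2.
Determined: y2=1, y5=5, y7=2. The other variables each still have more than one consistent value. That makes 3.

3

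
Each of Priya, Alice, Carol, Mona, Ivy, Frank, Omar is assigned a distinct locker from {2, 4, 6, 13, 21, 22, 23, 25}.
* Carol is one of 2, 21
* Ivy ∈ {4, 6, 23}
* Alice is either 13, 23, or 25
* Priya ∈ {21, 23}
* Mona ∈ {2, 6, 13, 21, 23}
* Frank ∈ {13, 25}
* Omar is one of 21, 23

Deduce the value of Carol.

The 7 variables draw from only 7 values {2, 4, 6, 13, 21, 23, 25}, so each is used; only Ivy can be 4, hence Ivy = 4.
Among the 6 still-open variables, 6 fits only Mona (and all 6 values in {2, 6, 13, 21, 23, 25} must be used), so Mona = 6.
The 5 still-open variables draw from only 5 values {2, 13, 21, 23, 25}, so each is used; only Carol can be 2, hence Carol = 2.

2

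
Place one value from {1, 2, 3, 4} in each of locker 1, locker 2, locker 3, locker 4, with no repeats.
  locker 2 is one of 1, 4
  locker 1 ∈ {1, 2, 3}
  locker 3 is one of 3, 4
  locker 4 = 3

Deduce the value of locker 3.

4

locker 4 has just one choice, so locker 4 = 3. Eliminate 3 elsewhere: locker 1, locker 3.
So locker 3 = 4.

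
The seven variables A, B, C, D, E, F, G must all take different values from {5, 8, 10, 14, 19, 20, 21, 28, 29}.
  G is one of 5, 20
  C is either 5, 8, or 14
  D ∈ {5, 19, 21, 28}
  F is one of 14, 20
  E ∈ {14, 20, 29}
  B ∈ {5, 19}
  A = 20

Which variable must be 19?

B

A must be 20 (only option left). Strike 20 from E, F, G.
That leaves F = 14. So C, E can't be 14.
G has just one choice, so G = 5. Eliminate 5 elsewhere: B, C, D.
So 19 goes to B.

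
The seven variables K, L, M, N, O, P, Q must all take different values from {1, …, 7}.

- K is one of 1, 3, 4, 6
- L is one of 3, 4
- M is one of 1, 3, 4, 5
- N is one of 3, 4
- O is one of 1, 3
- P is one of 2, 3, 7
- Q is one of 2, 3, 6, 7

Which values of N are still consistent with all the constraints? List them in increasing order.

3, 4

The 7 variables draw from only 7 values {1, 2, 3, 4, 5, 6, 7}, so each is used; only M can be 5, hence M = 5.
L and N between them cover only {3, 4} — a naked pair. Remove those values from K, O, P, Q.
That leaves O = 1. Eliminate 1 elsewhere: K.
K's domain is down to {6}, so K = 6. Eliminate 6 elsewhere: Q.
No further eliminations apply; N can still be any of 3, 4.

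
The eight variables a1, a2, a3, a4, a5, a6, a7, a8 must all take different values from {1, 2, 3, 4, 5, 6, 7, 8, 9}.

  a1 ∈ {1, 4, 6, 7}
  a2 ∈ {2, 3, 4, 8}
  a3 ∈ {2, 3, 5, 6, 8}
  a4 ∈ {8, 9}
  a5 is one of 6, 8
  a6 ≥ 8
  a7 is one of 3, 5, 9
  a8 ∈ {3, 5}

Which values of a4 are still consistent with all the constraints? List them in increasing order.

The 2 variables a4 and a6 are confined to {8, 9}, which locks those values in; drop them from a2, a3, a5, a7.
a5 must be 6 (only option left). Eliminate 6 elsewhere: a1, a3.
a7 and a8 share exactly the 2 values {3, 5}; by pigeonhole those values go to them, so strike 3, 5 from a2, a3.
a3 must be 2 (only option left). Strike 2 from a2.
a2's domain is down to {4}, so a2 = 4. Eliminate 4 elsewhere: a1.
No further eliminations apply; a4 can still be any of 8, 9.

8, 9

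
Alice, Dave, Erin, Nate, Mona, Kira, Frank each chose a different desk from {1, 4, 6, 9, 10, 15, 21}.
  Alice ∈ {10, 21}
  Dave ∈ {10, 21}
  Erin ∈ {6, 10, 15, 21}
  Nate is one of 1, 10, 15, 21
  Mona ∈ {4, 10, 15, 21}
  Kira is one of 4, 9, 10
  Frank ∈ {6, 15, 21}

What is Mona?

Among the 7 variables, 1 fits only Nate (and all 7 values in {1, 4, 6, 9, 10, 15, 21} must be used), so Nate = 1.
The 6 still-open variables draw from only 6 values {4, 6, 9, 10, 15, 21}, so each is used; only Kira can be 9, hence Kira = 9.
The 5 still-open variables draw from only 5 values {4, 6, 10, 15, 21}, so each is used; only Mona can be 4, hence Mona = 4.

4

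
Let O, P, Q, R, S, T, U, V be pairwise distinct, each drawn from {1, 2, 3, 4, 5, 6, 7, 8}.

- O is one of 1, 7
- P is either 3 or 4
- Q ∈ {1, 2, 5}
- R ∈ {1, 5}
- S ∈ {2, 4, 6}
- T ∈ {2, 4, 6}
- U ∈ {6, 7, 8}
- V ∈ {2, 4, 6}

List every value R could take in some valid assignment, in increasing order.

1, 5

The 8 variables together cover exactly {1, 2, 3, 4, 5, 6, 7, 8} — 8 values for 8 variables — and 3 appears only in P's list, so P = 3.
The 7 still-open variables draw from only 7 values {1, 2, 4, 5, 6, 7, 8}, so each is used; only U can be 8, hence U = 8.
Among the 6 still-open variables, 7 fits only O (and all 6 values in {1, 2, 4, 5, 6, 7} must be used), so O = 7.
The 3 variables S, T, V are confined to {2, 4, 6}, which locks those values in; drop them from Q.
No further eliminations apply; R can still be any of 1, 5.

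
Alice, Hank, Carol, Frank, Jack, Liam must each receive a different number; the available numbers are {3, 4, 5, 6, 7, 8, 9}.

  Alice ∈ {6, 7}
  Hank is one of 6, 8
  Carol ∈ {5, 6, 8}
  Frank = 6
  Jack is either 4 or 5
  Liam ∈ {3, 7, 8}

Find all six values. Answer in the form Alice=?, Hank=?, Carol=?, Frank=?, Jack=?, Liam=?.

Alice=7, Hank=8, Carol=5, Frank=6, Jack=4, Liam=3

Frank must be 6 (only option left). So Alice, Hank, Carol can't be 6.
Alice has just one choice, so Alice = 7. Strike 7 from Liam.
Hank has just one choice, so Hank = 8. Strike 8 from Carol, Liam.
That leaves Carol = 5. Strike 5 from Jack.
Jack has just one choice, so Jack = 4.
Liam's domain is down to {3}, so Liam = 3.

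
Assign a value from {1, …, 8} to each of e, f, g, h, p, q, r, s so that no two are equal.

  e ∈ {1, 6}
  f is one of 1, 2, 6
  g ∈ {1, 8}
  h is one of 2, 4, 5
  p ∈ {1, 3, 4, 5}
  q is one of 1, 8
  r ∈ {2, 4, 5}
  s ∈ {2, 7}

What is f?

The 8 variables draw from only 8 values {1, 2, 3, 4, 5, 6, 7, 8}, so each is used; only p can be 3, hence p = 3.
The 7 still-open variables together cover exactly {1, 2, 4, 5, 6, 7, 8} — 7 values for 7 variables — and 7 appears only in s's list, so s = 7.
g and q share exactly the 2 values {1, 8}; by pigeonhole those values go to them, so strike 1, 8 from e, f.
e's domain is down to {6}, so e = 6. Strike 6 from f.
So f = 2.

2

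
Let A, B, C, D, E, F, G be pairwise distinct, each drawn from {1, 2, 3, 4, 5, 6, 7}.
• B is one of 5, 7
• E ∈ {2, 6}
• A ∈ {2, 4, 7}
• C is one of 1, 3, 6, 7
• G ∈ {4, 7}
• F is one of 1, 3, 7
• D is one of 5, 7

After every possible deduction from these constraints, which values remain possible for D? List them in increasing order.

5, 7

B and D between them cover only {5, 7} — a naked pair. Remove those values from A, C, F, G.
G's domain is down to {4}, so G = 4. Strike 4 from A.
A must be 2 (only option left). Remove 2 from E.
E has just one choice, so E = 6. Eliminate 6 elsewhere: C.
No further eliminations apply; D can still be any of 5, 7.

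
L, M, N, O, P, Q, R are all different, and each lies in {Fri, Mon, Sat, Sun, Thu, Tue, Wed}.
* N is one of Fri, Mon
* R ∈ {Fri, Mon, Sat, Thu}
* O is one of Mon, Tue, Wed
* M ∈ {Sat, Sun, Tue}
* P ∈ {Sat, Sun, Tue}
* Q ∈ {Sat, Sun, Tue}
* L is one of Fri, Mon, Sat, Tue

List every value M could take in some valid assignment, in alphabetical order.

Among the 7 variables, Thu fits only R (and all 7 values in {Fri, Mon, Sat, Sun, Thu, Tue, Wed} must be used), so R = Thu.
Among the 6 still-open variables, Wed fits only O (and all 6 values in {Fri, Mon, Sat, Sun, Tue, Wed} must be used), so O = Wed.
The 3 variables M, P, Q are confined to {Sat, Sun, Tue}, which locks those values in; drop them from L.
No further eliminations apply; M can still be any of Sat, Sun, Tue.

Sat, Sun, Tue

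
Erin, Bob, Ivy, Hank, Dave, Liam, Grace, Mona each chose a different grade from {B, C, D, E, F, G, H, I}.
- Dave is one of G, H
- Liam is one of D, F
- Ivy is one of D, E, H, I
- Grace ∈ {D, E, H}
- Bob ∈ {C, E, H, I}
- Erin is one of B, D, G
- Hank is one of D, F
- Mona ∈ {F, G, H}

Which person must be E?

Grace

The 8 variables draw from only 8 values {B, C, D, E, F, G, H, I}, so each is used; only Erin can be B, hence Erin = B.
Among the 7 still-open variables, C fits only Bob (and all 7 values in {C, D, E, F, G, H, I} must be used), so Bob = C.
Among the 6 still-open variables, I fits only Ivy (and all 6 values in {D, E, F, G, H, I} must be used), so Ivy = I.
The 5 still-open variables together cover exactly {D, E, F, G, H} — 5 values for 5 variables — and E appears only in Grace's list, so Grace = E.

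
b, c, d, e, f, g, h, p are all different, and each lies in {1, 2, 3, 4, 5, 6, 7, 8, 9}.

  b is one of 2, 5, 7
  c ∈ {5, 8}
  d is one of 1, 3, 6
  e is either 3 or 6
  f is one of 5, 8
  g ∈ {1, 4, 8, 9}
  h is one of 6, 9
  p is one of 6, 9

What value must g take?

4

c and f between them cover only {5, 8} — a naked pair. Remove those values from b, g.
h and p between them cover only {6, 9} — a naked pair. Remove those values from d, e, g.
That leaves e = 3. Strike 3 from d.
That leaves d = 1. Remove 1 from g.
So g = 4.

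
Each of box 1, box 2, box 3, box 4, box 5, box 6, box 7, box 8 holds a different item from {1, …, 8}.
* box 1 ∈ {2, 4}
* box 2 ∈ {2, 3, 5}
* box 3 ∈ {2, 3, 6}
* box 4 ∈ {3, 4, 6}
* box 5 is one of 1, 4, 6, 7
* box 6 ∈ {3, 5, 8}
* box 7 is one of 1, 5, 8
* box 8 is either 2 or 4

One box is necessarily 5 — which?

box 2

The 8 variables together cover exactly {1, 2, 3, 4, 5, 6, 7, 8} — 8 values for 8 variables — and 7 appears only in box 5's list, so box 5 = 7.
The 7 still-open variables draw from only 7 values {1, 2, 3, 4, 5, 6, 8}, so each is used; only box 7 can be 1, hence box 7 = 1.
The 6 still-open variables together cover exactly {2, 3, 4, 5, 6, 8} — 6 values for 6 variables — and 8 appears only in box 6's list, so box 6 = 8.
The 5 still-open variables draw from only 5 values {2, 3, 4, 5, 6}, so each is used; only box 2 can be 5, hence box 2 = 5.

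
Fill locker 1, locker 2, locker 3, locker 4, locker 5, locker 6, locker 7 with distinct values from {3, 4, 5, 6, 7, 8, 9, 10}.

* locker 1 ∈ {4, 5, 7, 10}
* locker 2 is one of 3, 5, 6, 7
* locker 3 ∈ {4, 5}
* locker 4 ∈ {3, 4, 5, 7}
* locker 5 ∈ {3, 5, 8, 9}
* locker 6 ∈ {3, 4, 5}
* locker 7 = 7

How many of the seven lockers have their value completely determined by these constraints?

locker 7 must be 7 (only option left). Eliminate 7 elsewhere: locker 1, locker 2, locker 4.
locker 3, locker 4, locker 6 share exactly the 3 values {3, 4, 5}; by pigeonhole those values go to them, so strike 3, 4, 5 from locker 1, locker 2, locker 5.
locker 1 has just one choice, so locker 1 = 10.
locker 2's domain is down to {6}, so locker 2 = 6.
Determined: locker 1=10, locker 2=6, locker 7=7. The other lockers each still have more than one consistent value. That makes 3.

3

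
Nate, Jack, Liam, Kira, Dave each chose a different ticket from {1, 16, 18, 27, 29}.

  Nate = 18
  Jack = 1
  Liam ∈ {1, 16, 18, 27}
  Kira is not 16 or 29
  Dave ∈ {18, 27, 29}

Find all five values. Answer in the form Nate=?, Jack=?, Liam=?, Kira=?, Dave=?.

Nate's domain is down to {18}, so Nate = 18. Remove 18 from Liam, Kira, Dave.
Jack has just one choice, so Jack = 1. Strike 1 from Liam, Kira.
That leaves Kira = 27. Remove 27 from Liam, Dave.
That leaves Dave = 29.
That leaves Liam = 16.

Nate=18, Jack=1, Liam=16, Kira=27, Dave=29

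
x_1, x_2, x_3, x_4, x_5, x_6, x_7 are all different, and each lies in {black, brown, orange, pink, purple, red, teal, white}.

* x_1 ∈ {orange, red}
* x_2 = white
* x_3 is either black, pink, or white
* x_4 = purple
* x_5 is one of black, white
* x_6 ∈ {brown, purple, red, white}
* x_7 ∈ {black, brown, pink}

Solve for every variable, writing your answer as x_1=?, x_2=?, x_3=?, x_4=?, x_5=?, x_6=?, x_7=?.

x_2's domain is down to {white}, so x_2 = white. Strike white from x_3, x_5, x_6.
x_4's domain is down to {purple}, so x_4 = purple. So x_6 can't be purple.
x_5 has just one choice, so x_5 = black. Eliminate black elsewhere: x_3, x_7.
x_3 has just one choice, so x_3 = pink. Remove pink from x_7.
x_7 must be brown (only option left). Strike brown from x_6.
x_6's domain is down to {red}, so x_6 = red. So x_1 can't be red.
x_1's domain is down to {orange}, so x_1 = orange.

x_1=orange, x_2=white, x_3=pink, x_4=purple, x_5=black, x_6=red, x_7=brown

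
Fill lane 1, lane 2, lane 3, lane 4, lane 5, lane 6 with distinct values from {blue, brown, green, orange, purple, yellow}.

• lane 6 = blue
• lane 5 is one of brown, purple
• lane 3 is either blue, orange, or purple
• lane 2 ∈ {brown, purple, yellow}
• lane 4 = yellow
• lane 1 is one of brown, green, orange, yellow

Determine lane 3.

orange

lane 4 must be yellow (only option left). Strike yellow from lane 1, lane 2.
lane 6's domain is down to {blue}, so lane 6 = blue. Strike blue from lane 3.
Among the 4 still-open variables, green fits only lane 1 (and all 4 values in {brown, green, orange, purple} must be used), so lane 1 = green.
Among the 3 still-open variables, orange fits only lane 3 (and all 3 values in {brown, orange, purple} must be used), so lane 3 = orange.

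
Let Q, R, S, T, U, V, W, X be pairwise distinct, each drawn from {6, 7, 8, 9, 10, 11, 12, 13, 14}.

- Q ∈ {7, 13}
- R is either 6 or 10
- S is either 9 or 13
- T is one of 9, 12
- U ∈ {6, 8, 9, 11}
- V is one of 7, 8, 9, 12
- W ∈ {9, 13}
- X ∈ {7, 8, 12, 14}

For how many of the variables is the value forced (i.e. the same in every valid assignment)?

4

S and W between them cover only {9, 13} — a naked pair. Remove those values from Q, T, U, V.
Q must be 7 (only option left). Remove 7 from V, X.
T must be 12 (only option left). So V, X can't be 12.
V must be 8 (only option left). Eliminate 8 elsewhere: U, X.
X must be 14 (only option left).
Determined: Q=7, T=12, V=8, X=14. The other variables each still have more than one consistent value. That makes 4.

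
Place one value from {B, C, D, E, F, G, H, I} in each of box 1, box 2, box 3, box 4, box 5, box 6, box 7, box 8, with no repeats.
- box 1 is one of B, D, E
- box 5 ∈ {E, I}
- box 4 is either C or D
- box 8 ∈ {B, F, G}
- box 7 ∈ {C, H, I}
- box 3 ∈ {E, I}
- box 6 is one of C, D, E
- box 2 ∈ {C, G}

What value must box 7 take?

The 8 variables draw from only 8 values {B, C, D, E, F, G, H, I}, so each is used; only box 8 can be F, hence box 8 = F.
The 7 still-open variables draw from only 7 values {B, C, D, E, G, H, I}, so each is used; only box 1 can be B, hence box 1 = B.
The 6 still-open variables together cover exactly {C, D, E, G, H, I} — 6 values for 6 variables — and G appears only in box 2's list, so box 2 = G.
Among the 5 still-open variables, H fits only box 7 (and all 5 values in {C, D, E, H, I} must be used), so box 7 = H.

H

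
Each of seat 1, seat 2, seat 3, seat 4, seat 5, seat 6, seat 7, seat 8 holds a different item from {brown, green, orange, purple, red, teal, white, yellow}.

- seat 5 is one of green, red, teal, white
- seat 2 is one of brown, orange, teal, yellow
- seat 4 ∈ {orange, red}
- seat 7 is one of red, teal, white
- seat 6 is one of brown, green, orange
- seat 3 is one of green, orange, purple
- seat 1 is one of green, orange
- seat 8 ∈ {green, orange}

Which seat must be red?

seat 4

The 8 variables draw from only 8 values {brown, green, orange, purple, red, teal, white, yellow}, so each is used; only seat 3 can be purple, hence seat 3 = purple.
Among the 7 still-open variables, yellow fits only seat 2 (and all 7 values in {brown, green, orange, red, teal, white, yellow} must be used), so seat 2 = yellow.
The 6 still-open variables draw from only 6 values {brown, green, orange, red, teal, white}, so each is used; only seat 6 can be brown, hence seat 6 = brown.
seat 1 and seat 8 share exactly the 2 values {green, orange}; by pigeonhole those values go to them, so strike green, orange from seat 4, seat 5.
So red goes to seat 4.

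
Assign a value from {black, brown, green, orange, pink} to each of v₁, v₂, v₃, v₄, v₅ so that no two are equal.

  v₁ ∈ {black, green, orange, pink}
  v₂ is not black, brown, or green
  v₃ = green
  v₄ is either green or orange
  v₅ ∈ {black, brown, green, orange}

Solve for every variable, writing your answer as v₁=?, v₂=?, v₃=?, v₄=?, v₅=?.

v₃ has just one choice, so v₃ = green. So v₁, v₄, v₅ can't be green.
v₄'s domain is down to {orange}, so v₄ = orange. Remove orange from v₁, v₂, v₅.
v₂'s domain is down to {pink}, so v₂ = pink. Remove pink from v₁.
v₁ has just one choice, so v₁ = black. So v₅ can't be black.
That leaves v₅ = brown.

v₁=black, v₂=pink, v₃=green, v₄=orange, v₅=brown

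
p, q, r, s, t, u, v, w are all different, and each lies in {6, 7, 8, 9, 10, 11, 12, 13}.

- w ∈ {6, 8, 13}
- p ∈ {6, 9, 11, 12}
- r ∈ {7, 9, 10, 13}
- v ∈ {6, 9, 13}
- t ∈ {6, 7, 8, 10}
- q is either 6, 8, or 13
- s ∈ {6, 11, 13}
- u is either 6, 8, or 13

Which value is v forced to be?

Among the 8 variables, 12 fits only p (and all 8 values in {6, 7, 8, 9, 10, 11, 12, 13} must be used), so p = 12.
The 7 still-open variables draw from only 7 values {6, 7, 8, 9, 10, 11, 13}, so each is used; only s can be 11, hence s = 11.
q, u, w between them cover only {6, 8, 13} — a naked triple. Remove those values from r, t, v.
So v = 9.

9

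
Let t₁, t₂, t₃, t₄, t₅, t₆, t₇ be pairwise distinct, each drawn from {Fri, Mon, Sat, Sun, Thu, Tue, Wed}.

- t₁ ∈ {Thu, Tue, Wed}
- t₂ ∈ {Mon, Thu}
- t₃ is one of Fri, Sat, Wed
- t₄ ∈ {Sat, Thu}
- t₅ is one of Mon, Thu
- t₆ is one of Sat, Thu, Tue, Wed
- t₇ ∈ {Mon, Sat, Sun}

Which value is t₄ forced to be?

Sat

The 7 variables together cover exactly {Fri, Mon, Sat, Sun, Thu, Tue, Wed} — 7 values for 7 variables — and Fri appears only in t₃'s list, so t₃ = Fri.
The 6 still-open variables together cover exactly {Mon, Sat, Sun, Thu, Tue, Wed} — 6 values for 6 variables — and Sun appears only in t₇'s list, so t₇ = Sun.
The 2 variables t₂ and t₅ are confined to {Mon, Thu}, which locks those values in; drop them from t₁, t₄, t₆.
So t₄ = Sat.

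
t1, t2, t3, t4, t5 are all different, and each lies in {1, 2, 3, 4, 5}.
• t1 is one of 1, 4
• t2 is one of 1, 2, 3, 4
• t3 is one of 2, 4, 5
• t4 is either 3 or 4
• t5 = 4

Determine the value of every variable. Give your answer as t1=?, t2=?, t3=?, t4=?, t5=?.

t5's domain is down to {4}, so t5 = 4. Strike 4 from t1, t2, t3, t4.
That leaves t1 = 1. Remove 1 from t2.
t4's domain is down to {3}, so t4 = 3. Remove 3 from t2.
t2 has just one choice, so t2 = 2. Eliminate 2 elsewhere: t3.
t3 must be 5 (only option left).

t1=1, t2=2, t3=5, t4=3, t5=4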